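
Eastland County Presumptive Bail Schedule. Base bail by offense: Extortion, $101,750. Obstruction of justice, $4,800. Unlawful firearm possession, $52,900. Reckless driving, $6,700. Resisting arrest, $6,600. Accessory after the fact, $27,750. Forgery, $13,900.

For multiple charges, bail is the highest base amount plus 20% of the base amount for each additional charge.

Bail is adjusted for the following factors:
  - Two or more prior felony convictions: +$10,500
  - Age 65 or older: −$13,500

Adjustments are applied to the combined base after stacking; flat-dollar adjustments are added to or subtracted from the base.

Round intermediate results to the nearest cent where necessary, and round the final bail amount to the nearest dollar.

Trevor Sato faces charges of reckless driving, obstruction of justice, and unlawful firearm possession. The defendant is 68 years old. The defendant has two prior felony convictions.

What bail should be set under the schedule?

Base amounts from the schedule: reckless driving $6,700; obstruction of justice $4,800; unlawful firearm possession $52,900.
Stacking rule: highest base plus 20% of each additional charge. Highest is unlawful firearm possession at $52,900. Additional: $6,700 × 20% = $1,340; $4,800 × 20% = $960. Combined base = $52,900 + $2,300 = $55,200.
Two or more prior felony convictions (+$10,500 flat): $55,200 + $10,500 = $65,700.
Age 65 or older (−$13,500 flat): $65,700 − $13,500 = $52,200.

$52,200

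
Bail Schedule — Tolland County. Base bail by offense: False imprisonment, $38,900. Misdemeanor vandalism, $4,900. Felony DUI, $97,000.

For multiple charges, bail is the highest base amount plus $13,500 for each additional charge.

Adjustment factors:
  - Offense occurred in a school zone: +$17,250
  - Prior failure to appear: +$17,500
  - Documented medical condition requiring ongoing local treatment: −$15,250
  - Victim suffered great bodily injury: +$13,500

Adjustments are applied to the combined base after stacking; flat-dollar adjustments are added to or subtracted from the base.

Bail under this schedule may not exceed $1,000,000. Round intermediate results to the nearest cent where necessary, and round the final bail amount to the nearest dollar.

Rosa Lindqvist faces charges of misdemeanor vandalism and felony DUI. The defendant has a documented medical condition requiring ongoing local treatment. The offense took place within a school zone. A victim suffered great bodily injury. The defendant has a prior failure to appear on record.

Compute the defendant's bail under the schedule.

$143,500

Base amounts from the schedule: misdemeanor vandalism $4,900; felony DUI $97,000.
Stacking rule: highest base plus $13,500 per additional charge. Highest is felony DUI at $97,000; 1 additional charge → +$13,500. Combined base = $110,500.
Offense occurred in a school zone (+$17,250 flat): $110,500 + $17,250 = $127,750.
Prior failure to appear (+$17,500 flat): $127,750 + $17,500 = $145,250.
Documented medical condition requiring ongoing local treatment (−$15,250 flat): $145,250 − $15,250 = $130,000.
Victim suffered great bodily injury (+$13,500 flat): $130,000 + $13,500 = $143,500.
$143,500 is within the $1,000,000 maximum.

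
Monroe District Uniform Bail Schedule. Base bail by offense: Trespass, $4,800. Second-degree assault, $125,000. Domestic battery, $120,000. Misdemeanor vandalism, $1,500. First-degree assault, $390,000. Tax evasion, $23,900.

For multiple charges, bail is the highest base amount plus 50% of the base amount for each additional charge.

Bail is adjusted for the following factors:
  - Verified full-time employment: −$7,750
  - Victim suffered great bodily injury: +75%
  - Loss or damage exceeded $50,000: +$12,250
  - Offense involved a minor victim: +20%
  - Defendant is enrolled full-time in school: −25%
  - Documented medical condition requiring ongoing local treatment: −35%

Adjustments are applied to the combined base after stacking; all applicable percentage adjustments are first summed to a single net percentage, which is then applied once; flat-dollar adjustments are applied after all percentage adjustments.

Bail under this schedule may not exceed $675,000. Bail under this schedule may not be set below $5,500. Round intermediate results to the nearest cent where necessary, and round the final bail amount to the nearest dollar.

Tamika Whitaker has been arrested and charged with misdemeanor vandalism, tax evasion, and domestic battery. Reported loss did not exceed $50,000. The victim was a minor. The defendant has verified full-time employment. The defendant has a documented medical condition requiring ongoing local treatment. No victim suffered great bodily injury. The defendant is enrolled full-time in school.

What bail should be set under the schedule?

$71,870

Base amounts from the schedule: misdemeanor vandalism $1,500; tax evasion $23,900; domestic battery $120,000.
Stacking rule: highest base plus 50% of each additional charge. Highest is domestic battery at $120,000. Additional: $1,500 × 50% = $750; $23,900 × 50% = $11,950. Combined base = $120,000 + $12,700 = $132,700.
Net percentage adjustment: +20% −25% −35% = −40%. $132,700 × 0.6 = $79,620.
Verified full-time employment (−$7,750 flat): $79,620 − $7,750 = $71,870.
$71,870 is within the $675,000 maximum.
$71,870 is at or above the $5,500 minimum.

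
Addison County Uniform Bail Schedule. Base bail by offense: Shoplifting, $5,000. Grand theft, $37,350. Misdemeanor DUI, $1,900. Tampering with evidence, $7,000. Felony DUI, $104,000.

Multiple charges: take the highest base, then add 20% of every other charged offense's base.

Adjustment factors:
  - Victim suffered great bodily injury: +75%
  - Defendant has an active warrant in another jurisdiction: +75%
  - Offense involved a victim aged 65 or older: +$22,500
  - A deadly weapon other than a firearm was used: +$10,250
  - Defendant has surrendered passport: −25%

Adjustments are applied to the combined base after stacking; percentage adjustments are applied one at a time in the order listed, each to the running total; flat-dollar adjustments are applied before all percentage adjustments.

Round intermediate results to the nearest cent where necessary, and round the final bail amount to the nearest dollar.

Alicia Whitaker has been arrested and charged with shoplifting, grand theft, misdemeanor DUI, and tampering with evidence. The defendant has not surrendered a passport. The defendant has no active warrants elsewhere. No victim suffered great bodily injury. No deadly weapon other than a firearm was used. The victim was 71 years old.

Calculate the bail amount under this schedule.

$62,630

Base amounts from the schedule: shoplifting $5,000; grand theft $37,350; misdemeanor DUI $1,900; tampering with evidence $7,000.
Stacking rule: highest base plus 20% of each additional charge. Highest is grand theft at $37,350. Additional: $5,000 × 20% = $1,000; $1,900 × 20% = $380; $7,000 × 20% = $1,400. Combined base = $37,350 + $2,780 = $40,130.
Offense involved a victim aged 65 or older (+$22,500 flat): $40,130 + $22,500 = $62,630.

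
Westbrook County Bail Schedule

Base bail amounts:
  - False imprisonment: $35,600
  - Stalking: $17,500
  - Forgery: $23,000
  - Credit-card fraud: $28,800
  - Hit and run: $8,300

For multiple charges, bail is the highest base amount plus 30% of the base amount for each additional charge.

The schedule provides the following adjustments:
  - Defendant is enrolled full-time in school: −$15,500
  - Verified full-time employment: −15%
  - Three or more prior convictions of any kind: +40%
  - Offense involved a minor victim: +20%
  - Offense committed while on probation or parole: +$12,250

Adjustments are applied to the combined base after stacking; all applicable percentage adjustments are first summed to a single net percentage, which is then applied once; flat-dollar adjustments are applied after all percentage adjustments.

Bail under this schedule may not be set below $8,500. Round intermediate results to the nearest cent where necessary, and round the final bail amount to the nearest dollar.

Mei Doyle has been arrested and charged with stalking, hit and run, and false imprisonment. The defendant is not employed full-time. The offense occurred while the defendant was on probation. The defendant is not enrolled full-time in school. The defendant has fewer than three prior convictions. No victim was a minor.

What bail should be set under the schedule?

Base amounts from the schedule: stalking $17,500; hit and run $8,300; false imprisonment $35,600.
Stacking rule: highest base plus 30% of each additional charge. Highest is false imprisonment at $35,600. Additional: $17,500 × 30% = $5,250; $8,300 × 30% = $2,490. Combined base = $35,600 + $7,740 = $43,340.
Offense committed while on probation or parole (+$12,250 flat): $43,340 + $12,250 = $55,590.
$55,590 is at or above the $8,500 minimum.

$55,590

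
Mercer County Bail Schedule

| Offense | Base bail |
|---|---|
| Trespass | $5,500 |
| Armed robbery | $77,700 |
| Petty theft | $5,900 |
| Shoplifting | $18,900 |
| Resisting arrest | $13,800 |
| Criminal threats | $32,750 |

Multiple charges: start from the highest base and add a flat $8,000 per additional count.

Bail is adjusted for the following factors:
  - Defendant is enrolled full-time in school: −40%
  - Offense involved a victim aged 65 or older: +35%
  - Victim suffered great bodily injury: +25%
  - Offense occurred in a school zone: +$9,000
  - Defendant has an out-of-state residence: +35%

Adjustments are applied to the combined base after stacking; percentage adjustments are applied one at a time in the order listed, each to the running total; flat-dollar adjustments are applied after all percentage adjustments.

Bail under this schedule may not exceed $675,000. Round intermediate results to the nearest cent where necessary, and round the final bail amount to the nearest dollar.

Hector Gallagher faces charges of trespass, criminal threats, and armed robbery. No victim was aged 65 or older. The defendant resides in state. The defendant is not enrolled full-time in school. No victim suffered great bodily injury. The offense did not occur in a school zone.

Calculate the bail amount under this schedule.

Base amounts from the schedule: trespass $5,500; criminal threats $32,750; armed robbery $77,700.
Stacking rule: highest base plus $8,000 per additional charge. Highest is armed robbery at $77,700; 2 additional charges → +$16,000. Combined base = $93,700.
No adjustment factors apply to this defendant.
$93,700 is within the $675,000 maximum.

$93,700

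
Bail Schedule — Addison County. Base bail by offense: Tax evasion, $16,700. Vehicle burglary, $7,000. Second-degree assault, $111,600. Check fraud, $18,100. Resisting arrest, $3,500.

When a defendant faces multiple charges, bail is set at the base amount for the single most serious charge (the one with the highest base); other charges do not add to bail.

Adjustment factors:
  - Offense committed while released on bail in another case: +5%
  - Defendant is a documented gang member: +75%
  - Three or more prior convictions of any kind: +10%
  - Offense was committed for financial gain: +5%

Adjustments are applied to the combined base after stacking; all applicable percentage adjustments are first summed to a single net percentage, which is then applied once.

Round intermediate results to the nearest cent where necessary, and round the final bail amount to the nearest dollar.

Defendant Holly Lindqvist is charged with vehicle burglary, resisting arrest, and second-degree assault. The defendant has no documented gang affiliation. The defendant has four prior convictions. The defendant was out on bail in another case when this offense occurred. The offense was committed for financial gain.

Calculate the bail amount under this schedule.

$133,920

Base amounts from the schedule: vehicle burglary $7,000; resisting arrest $3,500; second-degree assault $111,600.
Stacking rule: use the highest base only. Highest is second-degree assault at $111,600. Combined base = $111,600.
Net percentage adjustment: +5% +10% +5% = +20%. $111,600 × 1.2 = $133,920.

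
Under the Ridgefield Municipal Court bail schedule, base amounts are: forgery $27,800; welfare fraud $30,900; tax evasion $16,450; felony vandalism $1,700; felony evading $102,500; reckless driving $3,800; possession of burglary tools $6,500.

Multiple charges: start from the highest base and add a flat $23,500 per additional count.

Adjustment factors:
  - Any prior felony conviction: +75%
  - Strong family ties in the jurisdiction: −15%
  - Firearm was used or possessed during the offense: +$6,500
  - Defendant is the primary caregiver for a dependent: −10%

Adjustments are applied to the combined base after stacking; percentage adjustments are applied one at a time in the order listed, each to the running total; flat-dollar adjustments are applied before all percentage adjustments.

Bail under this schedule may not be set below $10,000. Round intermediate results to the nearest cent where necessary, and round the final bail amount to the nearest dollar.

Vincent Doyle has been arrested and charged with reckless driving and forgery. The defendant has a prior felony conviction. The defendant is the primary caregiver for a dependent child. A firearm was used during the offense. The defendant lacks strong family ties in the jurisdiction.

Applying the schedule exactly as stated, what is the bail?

$91,035

Base amounts from the schedule: reckless driving $3,800; forgery $27,800.
Stacking rule: highest base plus $23,500 per additional charge. Highest is forgery at $27,800; 1 additional charge → +$23,500. Combined base = $51,300.
Firearm was used or possessed during the offense (+$6,500 flat): $51,300 + $6,500 = $57,800.
Any prior felony conviction (+75%): $57,800 × 1.75 = $101,150.
Defendant is the primary caregiver for a dependent (−10%): $101,150 × 0.9 = $91,035.
$91,035 is at or above the $10,000 minimum.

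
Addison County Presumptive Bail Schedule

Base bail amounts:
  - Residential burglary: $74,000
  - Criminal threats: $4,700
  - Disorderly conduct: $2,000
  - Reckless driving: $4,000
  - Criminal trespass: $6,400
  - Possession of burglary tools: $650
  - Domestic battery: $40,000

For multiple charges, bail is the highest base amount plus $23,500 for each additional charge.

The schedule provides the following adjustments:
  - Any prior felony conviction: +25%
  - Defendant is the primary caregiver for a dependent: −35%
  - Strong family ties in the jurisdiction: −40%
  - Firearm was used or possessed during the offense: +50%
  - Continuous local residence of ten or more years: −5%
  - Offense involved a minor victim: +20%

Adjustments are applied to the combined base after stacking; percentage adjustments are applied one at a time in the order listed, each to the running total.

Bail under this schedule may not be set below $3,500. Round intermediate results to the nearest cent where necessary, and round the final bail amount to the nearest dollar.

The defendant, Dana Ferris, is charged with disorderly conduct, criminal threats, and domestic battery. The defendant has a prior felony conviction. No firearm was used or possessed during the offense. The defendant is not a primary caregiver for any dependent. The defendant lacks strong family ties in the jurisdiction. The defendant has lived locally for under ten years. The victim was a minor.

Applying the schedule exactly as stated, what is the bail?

Base amounts from the schedule: disorderly conduct $2,000; criminal threats $4,700; domestic battery $40,000.
Stacking rule: highest base plus $23,500 per additional charge. Highest is domestic battery at $40,000; 2 additional charges → +$47,000. Combined base = $87,000.
Any prior felony conviction (+25%): $87,000 × 1.25 = $108,750.
Offense involved a minor victim (+20%): $108,750 × 1.2 = $130,500.
$130,500 is at or above the $3,500 minimum.

$130,500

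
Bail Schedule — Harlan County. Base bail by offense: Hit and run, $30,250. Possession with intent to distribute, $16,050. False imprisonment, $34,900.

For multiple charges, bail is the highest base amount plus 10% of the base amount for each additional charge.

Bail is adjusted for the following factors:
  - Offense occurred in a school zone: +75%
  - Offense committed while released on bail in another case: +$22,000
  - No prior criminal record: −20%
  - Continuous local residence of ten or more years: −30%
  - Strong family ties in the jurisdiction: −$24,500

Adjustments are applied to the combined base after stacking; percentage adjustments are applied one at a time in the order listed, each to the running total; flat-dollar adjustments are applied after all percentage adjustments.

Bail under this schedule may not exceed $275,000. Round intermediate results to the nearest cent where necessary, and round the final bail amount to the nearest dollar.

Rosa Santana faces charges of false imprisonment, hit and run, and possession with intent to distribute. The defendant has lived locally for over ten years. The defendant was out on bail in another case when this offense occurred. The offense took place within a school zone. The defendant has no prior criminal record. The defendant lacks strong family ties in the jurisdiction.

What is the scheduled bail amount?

$60,739

Base amounts from the schedule: false imprisonment $34,900; hit and run $30,250; possession with intent to distribute $16,050.
Stacking rule: highest base plus 10% of each additional charge. Highest is false imprisonment at $34,900. Additional: $30,250 × 10% = $3,025; $16,050 × 10% = $1,605. Combined base = $34,900 + $4,630 = $39,530.
Offense occurred in a school zone (+75%): $39,530 × 1.75 = $69,177.50.
No prior criminal record (−20%): $69,177.50 × 0.8 = $55,342.
Continuous local residence of ten or more years (−30%): $55,342 × 0.7 = $38,739.40.
Offense committed while released on bail in another case (+$22,000 flat): $38,739.40 + $22,000 = $60,739.40.
$60,739.40 is within the $275,000 maximum.
Rounded to the nearest dollar: $60,739.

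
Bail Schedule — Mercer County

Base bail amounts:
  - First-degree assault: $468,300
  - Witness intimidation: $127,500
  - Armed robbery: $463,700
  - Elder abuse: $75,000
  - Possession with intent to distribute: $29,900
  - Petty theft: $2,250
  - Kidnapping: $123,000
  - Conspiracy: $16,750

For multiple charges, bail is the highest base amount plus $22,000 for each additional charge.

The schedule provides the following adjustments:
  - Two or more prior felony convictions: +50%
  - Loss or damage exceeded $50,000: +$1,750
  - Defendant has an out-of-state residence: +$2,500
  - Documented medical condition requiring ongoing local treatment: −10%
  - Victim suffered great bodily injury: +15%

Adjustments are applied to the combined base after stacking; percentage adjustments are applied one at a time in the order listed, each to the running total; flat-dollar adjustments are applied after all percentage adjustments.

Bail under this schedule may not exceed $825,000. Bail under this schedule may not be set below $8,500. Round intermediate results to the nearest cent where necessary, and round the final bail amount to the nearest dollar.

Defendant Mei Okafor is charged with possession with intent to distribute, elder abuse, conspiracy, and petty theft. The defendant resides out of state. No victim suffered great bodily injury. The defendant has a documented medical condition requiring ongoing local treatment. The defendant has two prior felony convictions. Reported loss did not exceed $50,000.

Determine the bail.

$192,850

Base amounts from the schedule: possession with intent to distribute $29,900; elder abuse $75,000; conspiracy $16,750; petty theft $2,250.
Stacking rule: highest base plus $22,000 per additional charge. Highest is elder abuse at $75,000; 3 additional charges → +$66,000. Combined base = $141,000.
Two or more prior felony convictions (+50%): $141,000 × 1.5 = $211,500.
Documented medical condition requiring ongoing local treatment (−10%): $211,500 × 0.9 = $190,350.
Defendant has an out-of-state residence (+$2,500 flat): $190,350 + $2,500 = $192,850.
$192,850 is within the $825,000 maximum.
$192,850 is at or above the $8,500 minimum.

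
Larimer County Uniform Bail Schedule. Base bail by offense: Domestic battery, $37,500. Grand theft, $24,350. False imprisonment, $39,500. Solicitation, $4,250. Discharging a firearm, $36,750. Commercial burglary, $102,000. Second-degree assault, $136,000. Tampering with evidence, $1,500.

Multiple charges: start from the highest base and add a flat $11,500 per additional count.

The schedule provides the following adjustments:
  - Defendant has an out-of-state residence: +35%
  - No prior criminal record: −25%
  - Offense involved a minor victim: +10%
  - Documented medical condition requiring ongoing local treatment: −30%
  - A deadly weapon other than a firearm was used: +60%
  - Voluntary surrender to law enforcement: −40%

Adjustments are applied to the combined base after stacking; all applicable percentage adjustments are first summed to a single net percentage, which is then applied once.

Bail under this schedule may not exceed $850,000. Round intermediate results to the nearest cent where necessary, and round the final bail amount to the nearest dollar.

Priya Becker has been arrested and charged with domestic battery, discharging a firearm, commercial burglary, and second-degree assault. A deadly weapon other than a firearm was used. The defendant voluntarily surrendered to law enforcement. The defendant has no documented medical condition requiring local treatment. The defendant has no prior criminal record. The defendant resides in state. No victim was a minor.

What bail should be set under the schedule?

$161,975

Base amounts from the schedule: domestic battery $37,500; discharging a firearm $36,750; commercial burglary $102,000; second-degree assault $136,000.
Stacking rule: highest base plus $11,500 per additional charge. Highest is second-degree assault at $136,000; 3 additional charges → +$34,500. Combined base = $170,500.
Net percentage adjustment: −25% +60% −40% = −5%. $170,500 × 0.95 = $161,975.
$161,975 is within the $850,000 maximum.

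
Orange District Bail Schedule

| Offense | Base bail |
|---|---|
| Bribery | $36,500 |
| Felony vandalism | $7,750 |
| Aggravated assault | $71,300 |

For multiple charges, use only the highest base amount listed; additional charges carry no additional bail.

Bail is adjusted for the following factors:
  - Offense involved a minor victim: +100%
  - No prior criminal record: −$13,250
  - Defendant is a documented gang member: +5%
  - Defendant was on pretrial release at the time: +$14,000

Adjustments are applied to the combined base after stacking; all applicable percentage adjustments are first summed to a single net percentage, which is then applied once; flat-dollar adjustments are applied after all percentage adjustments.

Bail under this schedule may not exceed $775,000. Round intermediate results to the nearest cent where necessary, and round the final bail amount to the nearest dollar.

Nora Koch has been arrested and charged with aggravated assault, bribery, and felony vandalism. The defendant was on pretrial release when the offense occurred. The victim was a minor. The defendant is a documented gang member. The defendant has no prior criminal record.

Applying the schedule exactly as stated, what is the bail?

Base amounts from the schedule: aggravated assault $71,300; bribery $36,500; felony vandalism $7,750.
Stacking rule: use the highest base only. Highest is aggravated assault at $71,300. Combined base = $71,300.
Net percentage adjustment: +100% +5% = +105%. $71,300 × 2.05 = $146,165.
No prior criminal record (−$13,250 flat): $146,165 − $13,250 = $132,915.
Defendant was on pretrial release at the time (+$14,000 flat): $132,915 + $14,000 = $146,915.
$146,915 is within the $775,000 maximum.

$146,915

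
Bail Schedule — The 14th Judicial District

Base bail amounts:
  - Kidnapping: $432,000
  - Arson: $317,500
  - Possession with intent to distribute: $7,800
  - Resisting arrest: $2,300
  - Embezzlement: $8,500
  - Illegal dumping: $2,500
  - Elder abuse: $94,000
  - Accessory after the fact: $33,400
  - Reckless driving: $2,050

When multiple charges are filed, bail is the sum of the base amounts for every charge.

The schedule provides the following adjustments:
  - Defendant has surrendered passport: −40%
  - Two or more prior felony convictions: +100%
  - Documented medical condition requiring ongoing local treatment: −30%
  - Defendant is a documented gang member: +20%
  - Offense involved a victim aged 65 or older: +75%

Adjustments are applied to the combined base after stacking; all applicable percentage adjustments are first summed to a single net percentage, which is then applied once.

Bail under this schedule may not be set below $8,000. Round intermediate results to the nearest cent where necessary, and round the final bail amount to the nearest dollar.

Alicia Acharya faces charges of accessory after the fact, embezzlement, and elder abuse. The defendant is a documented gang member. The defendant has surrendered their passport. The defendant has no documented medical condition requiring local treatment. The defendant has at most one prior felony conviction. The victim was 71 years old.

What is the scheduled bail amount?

$210,645

Base amounts from the schedule: accessory after the fact $33,400; embezzlement $8,500; elder abuse $94,000.
Stacking rule: sum of all bases. $33,400 + $8,500 + $94,000 = $135,900.
Net percentage adjustment: −40% +20% +75% = +55%. $135,900 × 1.55 = $210,645.
$210,645 is at or above the $8,000 minimum.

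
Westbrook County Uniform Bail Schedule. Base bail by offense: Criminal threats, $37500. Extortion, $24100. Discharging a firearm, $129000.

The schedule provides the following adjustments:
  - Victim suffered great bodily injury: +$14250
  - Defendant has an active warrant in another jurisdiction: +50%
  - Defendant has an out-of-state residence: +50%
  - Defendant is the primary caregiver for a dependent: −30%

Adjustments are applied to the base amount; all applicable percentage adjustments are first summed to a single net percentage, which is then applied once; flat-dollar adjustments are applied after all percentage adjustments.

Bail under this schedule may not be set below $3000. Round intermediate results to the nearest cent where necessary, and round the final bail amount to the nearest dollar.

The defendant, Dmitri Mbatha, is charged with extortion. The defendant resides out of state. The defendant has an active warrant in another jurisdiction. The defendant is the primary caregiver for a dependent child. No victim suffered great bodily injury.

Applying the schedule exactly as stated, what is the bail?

Base amounts from the schedule: extortion $24100.
Single charge. Combined base = $24100.
Net percentage adjustment: +50% +50% −30% = +70%. $24100 × 1.7 = $40970.
$40970 is at or above the $3000 minimum.

$40970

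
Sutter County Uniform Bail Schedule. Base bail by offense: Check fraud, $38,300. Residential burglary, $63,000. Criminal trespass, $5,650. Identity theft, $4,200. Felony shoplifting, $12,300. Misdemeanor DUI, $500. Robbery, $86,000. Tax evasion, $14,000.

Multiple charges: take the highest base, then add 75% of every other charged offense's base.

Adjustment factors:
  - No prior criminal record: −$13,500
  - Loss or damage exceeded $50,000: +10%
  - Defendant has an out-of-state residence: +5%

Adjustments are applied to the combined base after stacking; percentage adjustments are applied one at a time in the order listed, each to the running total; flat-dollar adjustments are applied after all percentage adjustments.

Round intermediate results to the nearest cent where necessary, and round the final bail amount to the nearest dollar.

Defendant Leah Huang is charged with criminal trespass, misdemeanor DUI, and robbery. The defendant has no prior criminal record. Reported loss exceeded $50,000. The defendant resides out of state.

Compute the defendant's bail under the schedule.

Base amounts from the schedule: criminal trespass $5,650; misdemeanor DUI $500; robbery $86,000.
Stacking rule: highest base plus 75% of each additional charge. Highest is robbery at $86,000. Additional: $5,650 × 75% = $4,237.50; $500 × 75% = $375. Combined base = $86,000 + $4,612.50 = $90,612.50.
Loss or damage exceeded $50,000 (+10%): $90,612.50 × 1.1 = $99,673.75.
Defendant has an out-of-state residence (+5%): $99,673.75 × 1.05 = $104,657.44.
No prior criminal record (−$13,500 flat): $104,657.44 − $13,500 = $91,157.44.
Rounded to the nearest dollar: $91,157.

$91,157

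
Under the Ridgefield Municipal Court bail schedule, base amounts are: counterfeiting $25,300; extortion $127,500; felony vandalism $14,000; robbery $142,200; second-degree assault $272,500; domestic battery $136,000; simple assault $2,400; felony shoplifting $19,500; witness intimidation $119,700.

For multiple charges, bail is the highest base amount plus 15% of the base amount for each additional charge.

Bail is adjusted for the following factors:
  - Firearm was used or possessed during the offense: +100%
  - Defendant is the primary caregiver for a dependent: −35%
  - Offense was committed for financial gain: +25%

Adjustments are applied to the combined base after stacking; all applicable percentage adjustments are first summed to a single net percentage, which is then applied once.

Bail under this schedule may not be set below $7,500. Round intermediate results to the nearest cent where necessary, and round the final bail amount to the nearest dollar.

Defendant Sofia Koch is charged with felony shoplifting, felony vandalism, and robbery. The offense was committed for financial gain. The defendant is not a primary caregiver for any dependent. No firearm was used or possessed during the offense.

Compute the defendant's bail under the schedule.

Base amounts from the schedule: felony shoplifting $19,500; felony vandalism $14,000; robbery $142,200.
Stacking rule: highest base plus 15% of each additional charge. Highest is robbery at $142,200. Additional: $19,500 × 15% = $2,925; $14,000 × 15% = $2,100. Combined base = $142,200 + $5,025 = $147,225.
Offense was committed for financial gain (+25%): $147,225 × 1.25 = $184,031.25.
$184,031.25 is at or above the $7,500 minimum.
Rounded to the nearest dollar: $184,031.

$184,031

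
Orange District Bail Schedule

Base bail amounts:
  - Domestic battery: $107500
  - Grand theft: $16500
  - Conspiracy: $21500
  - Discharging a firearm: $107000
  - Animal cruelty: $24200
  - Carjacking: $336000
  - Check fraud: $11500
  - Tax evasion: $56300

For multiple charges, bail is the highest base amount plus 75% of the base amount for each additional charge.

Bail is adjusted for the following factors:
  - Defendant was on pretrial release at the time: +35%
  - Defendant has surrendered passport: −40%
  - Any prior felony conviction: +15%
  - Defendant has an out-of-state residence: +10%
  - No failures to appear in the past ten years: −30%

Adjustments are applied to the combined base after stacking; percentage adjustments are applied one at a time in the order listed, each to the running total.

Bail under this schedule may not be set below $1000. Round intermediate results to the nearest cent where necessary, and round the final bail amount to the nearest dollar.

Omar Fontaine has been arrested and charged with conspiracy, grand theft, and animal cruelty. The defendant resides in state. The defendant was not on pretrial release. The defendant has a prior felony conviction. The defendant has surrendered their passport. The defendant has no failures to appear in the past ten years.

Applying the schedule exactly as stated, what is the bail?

Base amounts from the schedule: conspiracy $21500; grand theft $16500; animal cruelty $24200.
Stacking rule: highest base plus 75% of each additional charge. Highest is animal cruelty at $24200. Additional: $21500 × 75% = $16125; $16500 × 75% = $12375. Combined base = $24200 + $28500 = $52700.
Defendant has surrendered passport (−40%): $52700 × 0.6 = $31620.
Any prior felony conviction (+15%): $31620 × 1.15 = $36363.
No failures to appear in the past ten years (−30%): $36363 × 0.7 = $25454.10.
$25454.10 is at or above the $1000 minimum.
Rounded to the nearest dollar: $25454.

$25454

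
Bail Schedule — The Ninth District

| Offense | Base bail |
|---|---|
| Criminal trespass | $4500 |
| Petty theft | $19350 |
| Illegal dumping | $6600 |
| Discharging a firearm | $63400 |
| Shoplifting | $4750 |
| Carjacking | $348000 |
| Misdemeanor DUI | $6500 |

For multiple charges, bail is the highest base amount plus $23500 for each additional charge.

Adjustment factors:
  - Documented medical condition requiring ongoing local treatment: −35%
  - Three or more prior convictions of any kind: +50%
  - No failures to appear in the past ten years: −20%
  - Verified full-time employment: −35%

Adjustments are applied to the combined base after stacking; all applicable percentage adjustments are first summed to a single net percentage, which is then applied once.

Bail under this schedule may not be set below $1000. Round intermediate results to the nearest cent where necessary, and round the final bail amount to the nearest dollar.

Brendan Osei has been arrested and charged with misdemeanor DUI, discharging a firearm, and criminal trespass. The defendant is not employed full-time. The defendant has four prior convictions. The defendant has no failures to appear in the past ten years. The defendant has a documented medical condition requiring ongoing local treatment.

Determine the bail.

Base amounts from the schedule: misdemeanor DUI $6500; discharging a firearm $63400; criminal trespass $4500.
Stacking rule: highest base plus $23500 per additional charge. Highest is discharging a firearm at $63400; 2 additional charges → +$47000. Combined base = $110400.
Net percentage adjustment: −35% +50% −20% = −5%. $110400 × 0.95 = $104880.
$104880 is at or above the $1000 minimum.

$104880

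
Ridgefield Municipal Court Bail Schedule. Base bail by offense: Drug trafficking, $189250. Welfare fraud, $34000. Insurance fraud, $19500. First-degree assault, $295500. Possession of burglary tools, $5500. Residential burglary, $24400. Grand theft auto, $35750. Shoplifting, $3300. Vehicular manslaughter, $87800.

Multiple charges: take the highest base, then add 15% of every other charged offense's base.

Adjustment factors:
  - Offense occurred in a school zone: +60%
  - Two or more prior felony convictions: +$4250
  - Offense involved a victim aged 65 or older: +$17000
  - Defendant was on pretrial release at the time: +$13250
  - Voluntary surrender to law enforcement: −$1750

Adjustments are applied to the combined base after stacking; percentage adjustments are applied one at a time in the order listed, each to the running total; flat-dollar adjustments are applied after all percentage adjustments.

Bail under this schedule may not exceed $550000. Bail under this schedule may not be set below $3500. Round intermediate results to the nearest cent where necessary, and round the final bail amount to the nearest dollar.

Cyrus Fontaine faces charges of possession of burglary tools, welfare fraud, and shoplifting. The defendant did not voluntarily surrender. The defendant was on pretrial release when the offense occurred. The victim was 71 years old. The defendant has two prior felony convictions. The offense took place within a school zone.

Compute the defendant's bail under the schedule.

$91012

Base amounts from the schedule: possession of burglary tools $5500; welfare fraud $34000; shoplifting $3300.
Stacking rule: highest base plus 15% of each additional charge. Highest is welfare fraud at $34000. Additional: $5500 × 15% = $825; $3300 × 15% = $495. Combined base = $34000 + $1320 = $35320.
Offense occurred in a school zone (+60%): $35320 × 1.6 = $56512.
Two or more prior felony convictions (+$4250 flat): $56512 + $4250 = $60762.
Offense involved a victim aged 65 or older (+$17000 flat): $60762 + $17000 = $77762.
Defendant was on pretrial release at the time (+$13250 flat): $77762 + $13250 = $91012.
$91012 is within the $550000 maximum.
$91012 is at or above the $3500 minimum.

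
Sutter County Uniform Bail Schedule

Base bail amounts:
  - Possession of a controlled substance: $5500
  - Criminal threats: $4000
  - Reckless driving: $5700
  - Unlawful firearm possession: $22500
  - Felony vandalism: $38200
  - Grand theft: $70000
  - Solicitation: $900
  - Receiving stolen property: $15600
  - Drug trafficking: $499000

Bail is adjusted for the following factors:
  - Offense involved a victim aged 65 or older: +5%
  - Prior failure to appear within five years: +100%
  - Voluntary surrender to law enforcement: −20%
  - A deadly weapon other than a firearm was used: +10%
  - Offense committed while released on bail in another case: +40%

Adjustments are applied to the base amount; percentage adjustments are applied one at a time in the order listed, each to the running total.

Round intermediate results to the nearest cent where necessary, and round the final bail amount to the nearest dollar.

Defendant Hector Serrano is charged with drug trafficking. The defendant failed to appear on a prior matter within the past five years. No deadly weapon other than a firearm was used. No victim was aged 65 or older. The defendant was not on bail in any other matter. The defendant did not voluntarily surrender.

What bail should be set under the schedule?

$998000

Base amounts from the schedule: drug trafficking $499000.
Single charge. Combined base = $499000.
Prior failure to appear within five years (+100%): $499000 × 2 = $998000.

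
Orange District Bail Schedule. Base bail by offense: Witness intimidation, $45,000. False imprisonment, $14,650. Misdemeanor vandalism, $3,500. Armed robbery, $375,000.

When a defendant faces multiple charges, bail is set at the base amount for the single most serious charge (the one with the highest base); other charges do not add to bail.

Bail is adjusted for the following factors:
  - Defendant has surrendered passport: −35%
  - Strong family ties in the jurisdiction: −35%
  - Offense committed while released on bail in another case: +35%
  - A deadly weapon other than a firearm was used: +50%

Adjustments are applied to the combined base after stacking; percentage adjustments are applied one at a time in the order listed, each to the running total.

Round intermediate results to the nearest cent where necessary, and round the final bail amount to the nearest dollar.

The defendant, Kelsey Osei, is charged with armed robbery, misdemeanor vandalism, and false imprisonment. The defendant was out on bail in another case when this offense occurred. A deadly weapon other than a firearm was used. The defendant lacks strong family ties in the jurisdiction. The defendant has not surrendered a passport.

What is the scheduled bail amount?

Base amounts from the schedule: armed robbery $375,000; misdemeanor vandalism $3,500; false imprisonment $14,650.
Stacking rule: use the highest base only. Highest is armed robbery at $375,000. Combined base = $375,000.
Offense committed while released on bail in another case (+35%): $375,000 × 1.35 = $506,250.
A deadly weapon other than a firearm was used (+50%): $506,250 × 1.5 = $759,375.

$759,375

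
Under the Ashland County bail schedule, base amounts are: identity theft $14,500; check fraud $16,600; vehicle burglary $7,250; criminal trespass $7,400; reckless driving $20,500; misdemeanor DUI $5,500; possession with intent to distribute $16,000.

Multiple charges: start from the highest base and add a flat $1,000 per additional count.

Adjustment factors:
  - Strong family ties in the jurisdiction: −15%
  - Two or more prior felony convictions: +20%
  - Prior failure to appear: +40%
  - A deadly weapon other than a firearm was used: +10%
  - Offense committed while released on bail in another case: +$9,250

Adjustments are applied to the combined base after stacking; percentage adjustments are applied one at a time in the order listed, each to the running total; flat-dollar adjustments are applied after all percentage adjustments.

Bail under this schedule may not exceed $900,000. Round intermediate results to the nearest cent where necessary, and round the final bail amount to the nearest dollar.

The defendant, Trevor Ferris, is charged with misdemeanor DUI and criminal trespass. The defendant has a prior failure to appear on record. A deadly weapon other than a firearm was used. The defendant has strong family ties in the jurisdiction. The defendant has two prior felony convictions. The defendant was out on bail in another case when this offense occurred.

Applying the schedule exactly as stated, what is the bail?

Base amounts from the schedule: misdemeanor DUI $5,500; criminal trespass $7,400.
Stacking rule: highest base plus $1,000 per additional charge. Highest is criminal trespass at $7,400; 1 additional charge → +$1,000. Combined base = $8,400.
Strong family ties in the jurisdiction (−15%): $8,400 × 0.85 = $7,140.
Two or more prior felony convictions (+20%): $7,140 × 1.2 = $8,568.
Prior failure to appear (+40%): $8,568 × 1.4 = $11,995.20.
A deadly weapon other than a firearm was used (+10%): $11,995.20 × 1.1 = $13,194.72.
Offense committed while released on bail in another case (+$9,250 flat): $13,194.72 + $9,250 = $22,444.72.
$22,444.72 is within the $900,000 maximum.
Rounded to the nearest dollar: $22,445.

$22,445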